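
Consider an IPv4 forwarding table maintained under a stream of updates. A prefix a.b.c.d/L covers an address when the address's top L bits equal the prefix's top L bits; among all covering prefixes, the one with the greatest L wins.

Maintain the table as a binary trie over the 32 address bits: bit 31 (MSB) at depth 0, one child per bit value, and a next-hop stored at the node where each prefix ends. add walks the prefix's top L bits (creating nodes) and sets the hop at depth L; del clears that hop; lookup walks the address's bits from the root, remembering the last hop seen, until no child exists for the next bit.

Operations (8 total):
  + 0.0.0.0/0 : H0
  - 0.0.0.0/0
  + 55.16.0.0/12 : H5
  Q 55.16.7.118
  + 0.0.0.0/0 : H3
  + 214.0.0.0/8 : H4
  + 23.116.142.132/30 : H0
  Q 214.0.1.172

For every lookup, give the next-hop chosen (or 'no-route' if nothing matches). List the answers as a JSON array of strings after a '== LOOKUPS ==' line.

Process each operation:
  + 0.0.0.0/0 (H0) depth=0
  del 0.0.0.0/0 (clear depth 0)
  + 55.16.0.0/12 (H5) depth=12
  lookup 55.16.7.118: bits 001101110001 walk d0:-→d1:-→d2:-→d3:-→d4:-→d5:-→d6:-→d7:-→d8:-→d9:-→d10:-→d11:-→d12:H5 -> H5
  + 0.0.0.0/0 (H3) depth=0
  + 214.0.0.0/8 (H4) depth=8
  + 23.116.142.132/30 (H0) depth=30
  lookup 214.0.1.172: bits 11010110 walk d0:H3→d1:-→d2:-→d3:-→d4:-→d5:-→d6:-→d7:-→d8:H4 -> H4

== LOOKUPS ==
["H5","H4"]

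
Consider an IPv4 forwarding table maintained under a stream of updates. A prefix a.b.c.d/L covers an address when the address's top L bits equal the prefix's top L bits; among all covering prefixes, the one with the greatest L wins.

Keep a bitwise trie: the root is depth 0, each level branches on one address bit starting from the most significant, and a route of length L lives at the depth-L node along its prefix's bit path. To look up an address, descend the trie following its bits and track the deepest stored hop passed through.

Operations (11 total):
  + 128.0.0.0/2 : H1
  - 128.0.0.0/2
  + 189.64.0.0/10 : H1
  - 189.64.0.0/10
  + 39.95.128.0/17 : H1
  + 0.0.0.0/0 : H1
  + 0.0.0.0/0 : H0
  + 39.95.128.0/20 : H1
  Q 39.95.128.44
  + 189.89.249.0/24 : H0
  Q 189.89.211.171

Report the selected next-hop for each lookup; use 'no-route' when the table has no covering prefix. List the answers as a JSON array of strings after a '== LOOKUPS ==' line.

Apply in order:
  add 128.0.0.0/2 -> H1 at depth 2
  - 128.0.0.0/2 clear@2
  add 189.64.0.0/10 -> H1 at depth 10
  - 189.64.0.0/10 clear@10
  add 39.95.128.0/17 -> H1 at depth 17
  add 0.0.0.0/0 -> H1 at depth 0
  add 0.0.0.0/0 -> H0 at depth 0
  add 39.95.128.0/20 -> H1 at depth 20
  ? 39.95.128.44  path d0:H0→d1:-→d2:-→d3:-→d4:-→d5:-→d6:-→d7:-→d8:-→d9:-→d10:-→d11:-→d12:-→d13:-→d14:-→d15:-→d16:-→d17:H1→d18:-→d19:-→d20:H1  best=H1
  add 189.89.249.0/24 -> H0 at depth 24
  ? 189.89.211.171  path d0:H0→d1:-→d2:-→d3:-→d4:-→d5:-→d6:-→d7:-→d8:-→d9:-→d10:-→d11:-→d12:-→d13:-→d14:-→d15:-→d16:-→d17:-→d18:-  best=H0

== LOOKUPS ==
["H1","H0"]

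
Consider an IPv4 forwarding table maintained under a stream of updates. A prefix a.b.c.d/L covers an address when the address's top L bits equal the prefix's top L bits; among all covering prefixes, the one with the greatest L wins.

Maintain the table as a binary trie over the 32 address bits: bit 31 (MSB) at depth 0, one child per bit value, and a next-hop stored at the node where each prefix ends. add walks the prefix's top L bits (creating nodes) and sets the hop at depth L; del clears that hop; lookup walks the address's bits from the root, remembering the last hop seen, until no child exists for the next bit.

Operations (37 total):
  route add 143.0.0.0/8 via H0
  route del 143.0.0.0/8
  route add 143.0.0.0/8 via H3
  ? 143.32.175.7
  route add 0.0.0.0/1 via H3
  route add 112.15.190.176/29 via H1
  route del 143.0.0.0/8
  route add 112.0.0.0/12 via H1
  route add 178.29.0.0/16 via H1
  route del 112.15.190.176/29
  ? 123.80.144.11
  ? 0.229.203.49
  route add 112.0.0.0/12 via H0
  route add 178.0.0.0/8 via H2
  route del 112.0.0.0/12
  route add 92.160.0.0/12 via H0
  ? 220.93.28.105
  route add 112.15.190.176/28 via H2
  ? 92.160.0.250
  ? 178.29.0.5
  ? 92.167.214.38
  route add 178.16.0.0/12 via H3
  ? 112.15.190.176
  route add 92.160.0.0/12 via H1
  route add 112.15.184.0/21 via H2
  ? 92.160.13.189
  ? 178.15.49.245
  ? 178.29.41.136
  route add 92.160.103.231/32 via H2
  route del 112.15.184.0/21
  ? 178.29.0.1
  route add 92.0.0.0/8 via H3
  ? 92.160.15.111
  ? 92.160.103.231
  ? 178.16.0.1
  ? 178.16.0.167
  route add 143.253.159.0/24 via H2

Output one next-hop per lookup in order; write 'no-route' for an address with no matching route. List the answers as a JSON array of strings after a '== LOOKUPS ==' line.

Apply in order:
  + 143.0.0.0/8 (H0) depth=8
  del 143.0.0.0/8 (clear depth 8)
  + 143.0.0.0/8 (H3) depth=8
  ? 143.32.175.7  path d0:-→d1:-→d2:-→d3:-→d4:-→d5:-→d6:-→d7:-→d8:H3  best=H3
  + 0.0.0.0/1 (H3) depth=1
  + 112.15.190.176/29 (H1) depth=29
  del 143.0.0.0/8 (clear depth 8)
  + 112.0.0.0/12 (H1) depth=12
  + 178.29.0.0/16 (H1) depth=16
  del 112.15.190.176/29 (clear depth 29)
  ? 123.80.144.11  path d0:-→d1:H3→d2:-→d3:-→d4:-  best=H3
  ? 0.229.203.49  path d0:-→d1:H3  best=H3
  + 112.0.0.0/12 (H0) depth=12
  + 178.0.0.0/8 (H2) depth=8
  del 112.0.0.0/12 (clear depth 12)
  + 92.160.0.0/12 (H0) depth=12
  ? 220.93.28.105  path d0:-→d1:-  best=no-route
  + 112.15.190.176/28 (H2) depth=28
  ? 92.160.0.250  path d0:-→d1:H3→d2:-→d3:-→d4:-→d5:-→d6:-→d7:-→d8:-→d9:-→d10:-→d11:-→d12:H0  best=H0
  ? 178.29.0.5  path d0:-→d1:-→d2:-→d3:-→d4:-→d5:-→d6:-→d7:-→d8:H2→d9:-→d10:-→d11:-→d12:-→d13:-→d14:-→d15:-→d16:H1  best=H1
  ? 92.167.214.38  path d0:-→d1:H3→d2:-→d3:-→d4:-→d5:-→d6:-→d7:-→d8:-→d9:-→d10:-→d11:-→d12:H0  best=H0
  + 178.16.0.0/12 (H3) depth=12
  ? 112.15.190.176  path d0:-→d1:H3→d2:-→d3:-→d4:-→d5:-→d6:-→d7:-→d8:-→d9:-→d10:-→d11:-→d12:-→d13:-→d14:-→d15:-→d16:-→d17:-→d18:-→d19:-→d20:-→d21:-→d22:-→d23:-→d24:-→d25:-→d26:-→d27:-→d28:H2→d29:-  best=H2
  + 92.160.0.0/12 (H1) depth=12
  + 112.15.184.0/21 (H2) depth=21
  ? 92.160.13.189  path d0:-→d1:H3→d2:-→d3:-→d4:-→d5:-→d6:-→d7:-→d8:-→d9:-→d10:-→d11:-→d12:H1  best=H1
  ? 178.15.49.245  path d0:-→d1:-→d2:-→d3:-→d4:-→d5:-→d6:-→d7:-→d8:H2→d9:-→d10:-→d11:-  best=H2
  ? 178.29.41.136  path d0:-→d1:-→d2:-→d3:-→d4:-→d5:-→d6:-→d7:-→d8:H2→d9:-→d10:-→d11:-→d12:H3→d13:-→d14:-→d15:-→d16:H1  best=H1
  + 92.160.103.231/32 (H2) depth=32
  del 112.15.184.0/21 (clear depth 21)
  ? 178.29.0.1  path d0:-→d1:-→d2:-→d3:-→d4:-→d5:-→d6:-→d7:-→d8:H2→d9:-→d10:-→d11:-→d12:H3→d13:-→d14:-→d15:-→d16:H1  best=H1
  + 92.0.0.0/8 (H3) depth=8
  ? 92.160.15.111  path d0:-→d1:H3→d2:-→d3:-→d4:-→d5:-→d6:-→d7:-→d8:H3→d9:-→d10:-→d11:-→d12:H1→d13:-→d14:-→d15:-→d16:-→d17:-  best=H1
  ? 92.160.103.231  path d0:-→d1:H3→d2:-→d3:-→d4:-→d5:-→d6:-→d7:-→d8:H3→d9:-→d10:-→d11:-→d12:H1→d13:-→d14:-→d15:-→d16:-→d17:-→d18:-→d19:-→d20:-→d21:-→d22:-→d23:-→d24:-→d25:-→d26:-→d27:-→d28:-→d29:-→d30:-→d31:-→d32:H2  best=H2
  ? 178.16.0.1  path d0:-→d1:-→d2:-→d3:-→d4:-→d5:-→d6:-→d7:-→d8:H2→d9:-→d10:-→d11:-→d12:H3  best=H3
  ? 178.16.0.167  path d0:-→d1:-→d2:-→d3:-→d4:-→d5:-→d6:-→d7:-→d8:H2→d9:-→d10:-→d11:-→d12:H3  best=H3
  + 143.253.159.0/24 (H2) depth=24

== LOOKUPS ==
["H3","H3","H3","no-route","H0","H1","H0","H2","H1","H2","H1","H1","H1","H2","H3","H3"]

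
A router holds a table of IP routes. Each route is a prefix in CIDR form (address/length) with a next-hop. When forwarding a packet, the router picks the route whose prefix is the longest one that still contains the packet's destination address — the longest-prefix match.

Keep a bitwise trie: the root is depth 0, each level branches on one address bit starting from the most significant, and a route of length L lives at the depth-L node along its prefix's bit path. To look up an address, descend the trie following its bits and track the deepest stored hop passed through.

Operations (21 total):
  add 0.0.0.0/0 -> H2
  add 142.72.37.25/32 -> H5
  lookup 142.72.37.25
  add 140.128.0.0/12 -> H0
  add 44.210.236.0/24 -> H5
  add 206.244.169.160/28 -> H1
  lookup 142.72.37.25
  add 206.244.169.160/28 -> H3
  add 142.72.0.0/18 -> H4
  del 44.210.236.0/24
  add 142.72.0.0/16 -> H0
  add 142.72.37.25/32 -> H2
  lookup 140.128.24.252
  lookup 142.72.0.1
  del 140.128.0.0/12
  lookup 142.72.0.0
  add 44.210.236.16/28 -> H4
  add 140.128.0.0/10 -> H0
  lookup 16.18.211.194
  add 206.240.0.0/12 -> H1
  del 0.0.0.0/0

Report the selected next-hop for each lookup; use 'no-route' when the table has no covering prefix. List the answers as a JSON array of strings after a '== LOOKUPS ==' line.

Process each operation:
  add 0.0.0.0/0 -> H2 at depth 0
  add 142.72.37.25/32 -> H5 at depth 32
  lookup 142.72.37.25: bits 10001110010010000010010100011001 walk d0:H2→d1:-→d2:-→d3:-→d4:-→d5:-→d6:-→d7:-→d8:-→d9:-→d10:-→d11:-→d12:-→d13:-→d14:-→d15:-→d16:-→d17:-→d18:-→d19:-→d20:-→d21:-→d22:-→d23:-→d24:-→d25:-→d26:-→d27:-→d28:-→d29:-→d30:-→d31:-→d32:H5 -> H5
  add 140.128.0.0/12 -> H0 at depth 12
  add 44.210.236.0/24 -> H5 at depth 24
  add 206.244.169.160/28 -> H1 at depth 28
  lookup 142.72.37.25: bits 10001110010010000010010100011001 walk d0:H2→d1:-→d2:-→d3:-→d4:-→d5:-→d6:-→d7:-→d8:-→d9:-→d10:-→d11:-→d12:-→d13:-→d14:-→d15:-→d16:-→d17:-→d18:-→d19:-→d20:-→d21:-→d22:-→d23:-→d24:-→d25:-→d26:-→d27:-→d28:-→d29:-→d30:-→d31:-→d32:H5 -> H5
  add 206.244.169.160/28 -> H3 at depth 28
  add 142.72.0.0/18 -> H4 at depth 18
  - 44.210.236.0/24 clear@24
  add 142.72.0.0/16 -> H0 at depth 16
  add 142.72.37.25/32 -> H2 at depth 32
  lookup 140.128.24.252: bits 100011001000 walk d0:H2→d1:-→d2:-→d3:-→d4:-→d5:-→d6:-→d7:-→d8:-→d9:-→d10:-→d11:-→d12:H0 -> H0
  lookup 142.72.0.1: bits 100011100100100000 walk d0:H2→d1:-→d2:-→d3:-→d4:-→d5:-→d6:-→d7:-→d8:-→d9:-→d10:-→d11:-→d12:-→d13:-→d14:-→d15:-→d16:H0→d17:-→d18:H4 -> H4
  - 140.128.0.0/12 clear@12
  lookup 142.72.0.0: bits 100011100100100000 walk d0:H2→d1:-→d2:-→d3:-→d4:-→d5:-→d6:-→d7:-→d8:-→d9:-→d10:-→d11:-→d12:-→d13:-→d14:-→d15:-→d16:H0→d17:-→d18:H4 -> H4
  add 44.210.236.16/28 -> H4 at depth 28
  add 140.128.0.0/10 -> H0 at depth 10
  lookup 16.18.211.194: bits 00 walk d0:H2→d1:-→d2:- -> H2
  add 206.240.0.0/12 -> H1 at depth 12
  - 0.0.0.0/0 clear@0

== LOOKUPS ==
["H5","H5","H0","H4","H4","H2"]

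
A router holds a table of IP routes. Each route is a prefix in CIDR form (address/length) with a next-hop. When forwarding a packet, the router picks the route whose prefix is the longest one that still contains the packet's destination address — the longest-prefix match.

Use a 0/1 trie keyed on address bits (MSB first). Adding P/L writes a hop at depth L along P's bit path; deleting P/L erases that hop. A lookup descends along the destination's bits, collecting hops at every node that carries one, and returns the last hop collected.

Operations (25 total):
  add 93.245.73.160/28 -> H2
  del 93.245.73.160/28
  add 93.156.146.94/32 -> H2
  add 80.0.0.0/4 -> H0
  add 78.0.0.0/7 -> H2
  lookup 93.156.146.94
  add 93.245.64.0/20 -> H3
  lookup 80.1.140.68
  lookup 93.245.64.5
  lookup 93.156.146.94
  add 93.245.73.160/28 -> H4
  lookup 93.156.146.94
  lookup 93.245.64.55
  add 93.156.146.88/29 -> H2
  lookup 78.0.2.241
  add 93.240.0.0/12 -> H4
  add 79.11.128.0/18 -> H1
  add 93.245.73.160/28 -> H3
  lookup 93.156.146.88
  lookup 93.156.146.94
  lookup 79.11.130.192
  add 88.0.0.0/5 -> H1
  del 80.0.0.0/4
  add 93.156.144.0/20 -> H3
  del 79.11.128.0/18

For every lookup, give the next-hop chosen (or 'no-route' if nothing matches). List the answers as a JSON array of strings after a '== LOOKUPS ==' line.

Trace:
  add 93.245.73.160/28 -> H2 at depth 28
  del 93.245.73.160/28 (clear depth 28)
  add 93.156.146.94/32 -> H2 at depth 32
  add 80.0.0.0/4 -> H0 at depth 4
  add 78.0.0.0/7 -> H2 at depth 7
  lookup 93.156.146.94: bits 01011101100111001001001001011110 walk d0:-→d1:-→d2:-→d3:-→d4:H0→d5:-→d6:-→d7:-→d8:-→d9:-→d10:-→d11:-→d12:-→d13:-→d14:-→d15:-→d16:-→d17:-→d18:-→d19:-→d20:-→d21:-→d22:-→d23:-→d24:-→d25:-→d26:-→d27:-→d28:-→d29:-→d30:-→d31:-→d32:H2 -> H2
  add 93.245.64.0/20 -> H3 at depth 20
  lookup 80.1.140.68: bits 0101 walk d0:-→d1:-→d2:-→d3:-→d4:H0 -> H0
  lookup 93.245.64.5: bits 01011101111101010100 walk d0:-→d1:-→d2:-→d3:-→d4:H0→d5:-→d6:-→d7:-→d8:-→d9:-→d10:-→d11:-→d12:-→d13:-→d14:-→d15:-→d16:-→d17:-→d18:-→d19:-→d20:H3 -> H3
  lookup 93.156.146.94: bits 01011101100111001001001001011110 walk d0:-→d1:-→d2:-→d3:-→d4:H0→d5:-→d6:-→d7:-→d8:-→d9:-→d10:-→d11:-→d12:-→d13:-→d14:-→d15:-→d16:-→d17:-→d18:-→d19:-→d20:-→d21:-→d22:-→d23:-→d24:-→d25:-→d26:-→d27:-→d28:-→d29:-→d30:-→d31:-→d32:H2 -> H2
  add 93.245.73.160/28 -> H4 at depth 28
  lookup 93.156.146.94: bits 01011101100111001001001001011110 walk d0:-→d1:-→d2:-→d3:-→d4:H0→d5:-→d6:-→d7:-→d8:-→d9:-→d10:-→d11:-→d12:-→d13:-→d14:-→d15:-→d16:-→d17:-→d18:-→d19:-→d20:-→d21:-→d22:-→d23:-→d24:-→d25:-→d26:-→d27:-→d28:-→d29:-→d30:-→d31:-→d32:H2 -> H2
  lookup 93.245.64.55: bits 01011101111101010100 walk d0:-→d1:-→d2:-→d3:-→d4:H0→d5:-→d6:-→d7:-→d8:-→d9:-→d10:-→d11:-→d12:-→d13:-→d14:-→d15:-→d16:-→d17:-→d18:-→d19:-→d20:H3 -> H3
  add 93.156.146.88/29 -> H2 at depth 29
  lookup 78.0.2.241: bits 0100111 walk d0:-→d1:-→d2:-→d3:-→d4:-→d5:-→d6:-→d7:H2 -> H2
  add 93.240.0.0/12 -> H4 at depth 12
  add 79.11.128.0/18 -> H1 at depth 18
  add 93.245.73.160/28 -> H3 at depth 28
  lookup 93.156.146.88: bits 01011101100111001001001001011 walk d0:-→d1:-→d2:-→d3:-→d4:H0→d5:-→d6:-→d7:-→d8:-→d9:-→d10:-→d11:-→d12:-→d13:-→d14:-→d15:-→d16:-→d17:-→d18:-→d19:-→d20:-→d21:-→d22:-→d23:-→d24:-→d25:-→d26:-→d27:-→d28:-→d29:H2 -> H2
  lookup 93.156.146.94: bits 01011101100111001001001001011110 walk d0:-→d1:-→d2:-→d3:-→d4:H0→d5:-→d6:-→d7:-→d8:-→d9:-→d10:-→d11:-→d12:-→d13:-→d14:-→d15:-→d16:-→d17:-→d18:-→d19:-→d20:-→d21:-→d22:-→d23:-→d24:-→d25:-→d26:-→d27:-→d28:-→d29:H2→d30:-→d31:-→d32:H2 -> H2
  lookup 79.11.130.192: bits 010011110000101110 walk d0:-→d1:-→d2:-→d3:-→d4:-→d5:-→d6:-→d7:H2→d8:-→d9:-→d10:-→d11:-→d12:-→d13:-→d14:-→d15:-→d16:-→d17:-→d18:H1 -> H1
  add 88.0.0.0/5 -> H1 at depth 5
  del 80.0.0.0/4 (clear depth 4)
  add 93.156.144.0/20 -> H3 at depth 20
  del 79.11.128.0/18 (clear depth 18)

== LOOKUPS ==
["H2","H0","H3","H2","H2","H3","H2","H2","H2","H1"]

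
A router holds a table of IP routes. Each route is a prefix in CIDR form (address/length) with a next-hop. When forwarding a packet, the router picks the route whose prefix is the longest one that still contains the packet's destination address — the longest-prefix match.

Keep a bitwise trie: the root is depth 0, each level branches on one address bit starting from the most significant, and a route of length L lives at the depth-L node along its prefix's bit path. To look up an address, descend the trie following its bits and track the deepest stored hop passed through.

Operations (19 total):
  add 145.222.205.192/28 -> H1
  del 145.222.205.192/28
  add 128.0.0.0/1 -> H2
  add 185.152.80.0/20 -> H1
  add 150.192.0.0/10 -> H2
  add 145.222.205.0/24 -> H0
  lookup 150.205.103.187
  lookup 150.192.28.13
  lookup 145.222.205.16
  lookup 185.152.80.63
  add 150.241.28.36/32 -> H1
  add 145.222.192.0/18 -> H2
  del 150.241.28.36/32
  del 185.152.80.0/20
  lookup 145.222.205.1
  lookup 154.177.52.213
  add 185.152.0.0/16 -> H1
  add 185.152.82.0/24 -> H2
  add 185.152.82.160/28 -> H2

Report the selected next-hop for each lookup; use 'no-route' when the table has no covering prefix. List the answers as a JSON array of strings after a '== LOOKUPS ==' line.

Trace:
  add 145.222.205.192/28 -> H1 at depth 28
  - 145.222.205.192/28 clear@28
  add 128.0.0.0/1 -> H2 at depth 1
  add 185.152.80.0/20 -> H1 at depth 20
  add 150.192.0.0/10 -> H2 at depth 10
  add 145.222.205.0/24 -> H0 at depth 24
  Q 150.205.103.187: descend 1001011011 ; hops seen [H2,H2] ; pick H2
  Q 150.192.28.13: descend 1001011011 ; hops seen [H2,H2] ; pick H2
  Q 145.222.205.16: descend 100100011101111011001101 ; hops seen [H2,H0] ; pick H0
  Q 185.152.80.63: descend 10111001100110000101 ; hops seen [H2,H1] ; pick H1
  add 150.241.28.36/32 -> H1 at depth 32
  add 145.222.192.0/18 -> H2 at depth 18
  - 150.241.28.36/32 clear@32
  - 185.152.80.0/20 clear@20
  Q 145.222.205.1: descend 100100011101111011001101 ; hops seen [H2,H2,H0] ; pick H0
  Q 154.177.52.213: descend 1001 ; hops seen [H2] ; pick H2
  add 185.152.0.0/16 -> H1 at depth 16
  add 185.152.82.0/24 -> H2 at depth 24
  add 185.152.82.160/28 -> H2 at depth 28

== LOOKUPS ==
["H2","H2","H0","H1","H0","H2"]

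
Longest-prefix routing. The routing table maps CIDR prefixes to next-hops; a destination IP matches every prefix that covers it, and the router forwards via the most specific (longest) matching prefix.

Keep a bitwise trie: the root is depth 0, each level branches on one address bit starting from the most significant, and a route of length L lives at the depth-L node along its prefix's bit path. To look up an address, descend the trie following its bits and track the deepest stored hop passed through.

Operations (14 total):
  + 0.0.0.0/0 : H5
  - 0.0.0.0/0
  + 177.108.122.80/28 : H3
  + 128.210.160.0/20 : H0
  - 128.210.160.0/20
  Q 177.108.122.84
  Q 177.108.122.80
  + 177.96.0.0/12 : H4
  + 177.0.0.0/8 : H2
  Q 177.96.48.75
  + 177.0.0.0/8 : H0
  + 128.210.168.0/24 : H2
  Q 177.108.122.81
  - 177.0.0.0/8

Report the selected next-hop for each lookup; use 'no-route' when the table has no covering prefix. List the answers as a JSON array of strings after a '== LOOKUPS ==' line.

Apply in order:
  + 0.0.0.0/0 (H5) depth=0
  - 0.0.0.0/0 clear@0
  + 177.108.122.80/28 (H3) depth=28
  + 128.210.160.0/20 (H0) depth=20
  - 128.210.160.0/20 clear@20
  ? 177.108.122.84  path d0:-→d1:-→d2:-→d3:-→d4:-→d5:-→d6:-→d7:-→d8:-→d9:-→d10:-→d11:-→d12:-→d13:-→d14:-→d15:-→d16:-→d17:-→d18:-→d19:-→d20:-→d21:-→d22:-→d23:-→d24:-→d25:-→d26:-→d27:-→d28:H3  best=H3
  ? 177.108.122.80  path d0:-→d1:-→d2:-→d3:-→d4:-→d5:-→d6:-→d7:-→d8:-→d9:-→d10:-→d11:-→d12:-→d13:-→d14:-→d15:-→d16:-→d17:-→d18:-→d19:-→d20:-→d21:-→d22:-→d23:-→d24:-→d25:-→d26:-→d27:-→d28:H3  best=H3
  + 177.96.0.0/12 (H4) depth=12
  + 177.0.0.0/8 (H2) depth=8
  ? 177.96.48.75  path d0:-→d1:-→d2:-→d3:-→d4:-→d5:-→d6:-→d7:-→d8:H2→d9:-→d10:-→d11:-→d12:H4  best=H4
  + 177.0.0.0/8 (H0) depth=8
  + 128.210.168.0/24 (H2) depth=24
  ? 177.108.122.81  path d0:-→d1:-→d2:-→d3:-→d4:-→d5:-→d6:-→d7:-→d8:H0→d9:-→d10:-→d11:-→d12:H4→d13:-→d14:-→d15:-→d16:-→d17:-→d18:-→d19:-→d20:-→d21:-→d22:-→d23:-→d24:-→d25:-→d26:-→d27:-→d28:H3  best=H3
  - 177.0.0.0/8 clear@8

== LOOKUPS ==
["H3","H3","H4","H3"]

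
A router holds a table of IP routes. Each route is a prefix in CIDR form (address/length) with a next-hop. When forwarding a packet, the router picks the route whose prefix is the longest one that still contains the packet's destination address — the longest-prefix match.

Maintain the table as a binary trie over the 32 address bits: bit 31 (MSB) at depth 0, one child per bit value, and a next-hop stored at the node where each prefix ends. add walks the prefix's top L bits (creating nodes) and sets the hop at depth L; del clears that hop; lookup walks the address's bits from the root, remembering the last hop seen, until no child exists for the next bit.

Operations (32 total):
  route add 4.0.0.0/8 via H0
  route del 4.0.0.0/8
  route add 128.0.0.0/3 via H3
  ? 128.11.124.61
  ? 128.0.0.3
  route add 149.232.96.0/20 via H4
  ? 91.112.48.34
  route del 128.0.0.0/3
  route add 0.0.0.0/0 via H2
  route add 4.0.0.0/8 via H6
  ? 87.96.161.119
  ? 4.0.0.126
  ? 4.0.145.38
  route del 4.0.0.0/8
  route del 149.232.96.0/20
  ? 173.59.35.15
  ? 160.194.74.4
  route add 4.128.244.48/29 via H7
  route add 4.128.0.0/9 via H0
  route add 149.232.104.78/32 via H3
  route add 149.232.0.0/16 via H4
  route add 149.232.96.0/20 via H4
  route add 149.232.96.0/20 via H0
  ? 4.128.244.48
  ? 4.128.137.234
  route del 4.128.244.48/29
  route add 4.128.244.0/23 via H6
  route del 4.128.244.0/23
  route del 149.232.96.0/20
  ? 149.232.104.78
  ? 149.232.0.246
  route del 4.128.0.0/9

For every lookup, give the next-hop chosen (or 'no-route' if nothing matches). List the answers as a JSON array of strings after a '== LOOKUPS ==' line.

Process each operation:
  add 4.0.0.0/8 -> H0 at depth 8
  del 4.0.0.0/8 (clear depth 8)
  add 128.0.0.0/3 -> H3 at depth 3
  ? 128.11.124.61  path d0:-→d1:-→d2:-→d3:H3  best=H3
  ? 128.0.0.3  path d0:-→d1:-→d2:-→d3:H3  best=H3
  add 149.232.96.0/20 -> H4 at depth 20
  ? 91.112.48.34  path d0:-→d1:-  best=no-route
  del 128.0.0.0/3 (clear depth 3)
  add 0.0.0.0/0 -> H2 at depth 0
  add 4.0.0.0/8 -> H6 at depth 8
  ? 87.96.161.119  path d0:H2→d1:-  best=H2
  ? 4.0.0.126  path d0:H2→d1:-→d2:-→d3:-→d4:-→d5:-→d6:-→d7:-→d8:H6  best=H6
  ? 4.0.145.38  path d0:H2→d1:-→d2:-→d3:-→d4:-→d5:-→d6:-→d7:-→d8:H6  best=H6
  del 4.0.0.0/8 (clear depth 8)
  del 149.232.96.0/20 (clear depth 20)
  ? 173.59.35.15  path d0:H2→d1:-→d2:-  best=H2
  ? 160.194.74.4  path d0:H2→d1:-→d2:-  best=H2
  add 4.128.244.48/29 -> H7 at depth 29
  add 4.128.0.0/9 -> H0 at depth 9
  add 149.232.104.78/32 -> H3 at depth 32
  add 149.232.0.0/16 -> H4 at depth 16
  add 149.232.96.0/20 -> H4 at depth 20
  add 149.232.96.0/20 -> H0 at depth 20
  ? 4.128.244.48  path d0:H2→d1:-→d2:-→d3:-→d4:-→d5:-→d6:-→d7:-→d8:-→d9:H0→d10:-→d11:-→d12:-→d13:-→d14:-→d15:-→d16:-→d17:-→d18:-→d19:-→d20:-→d21:-→d22:-→d23:-→d24:-→d25:-→d26:-→d27:-→d28:-→d29:H7  best=H7
  ? 4.128.137.234  path d0:H2→d1:-→d2:-→d3:-→d4:-→d5:-→d6:-→d7:-→d8:-→d9:H0→d10:-→d11:-→d12:-→d13:-→d14:-→d15:-→d16:-→d17:-  best=H0
  del 4.128.244.48/29 (clear depth 29)
  add 4.128.244.0/23 -> H6 at depth 23
  del 4.128.244.0/23 (clear depth 23)
  del 149.232.96.0/20 (clear depth 20)
  ? 149.232.104.78  path d0:H2→d1:-→d2:-→d3:-→d4:-→d5:-→d6:-→d7:-→d8:-→d9:-→d10:-→d11:-→d12:-→d13:-→d14:-→d15:-→d16:H4→d17:-→d18:-→d19:-→d20:-→d21:-→d22:-→d23:-→d24:-→d25:-→d26:-→d27:-→d28:-→d29:-→d30:-→d31:-→d32:H3  best=H3
  ? 149.232.0.246  path d0:H2→d1:-→d2:-→d3:-→d4:-→d5:-→d6:-→d7:-→d8:-→d9:-→d10:-→d11:-→d12:-→d13:-→d14:-→d15:-→d16:H4→d17:-  best=H4
  del 4.128.0.0/9 (clear depth 9)

== LOOKUPS ==
["H3","H3","no-route","H2","H6","H6","H2","H2","H7","H0","H3","H4"]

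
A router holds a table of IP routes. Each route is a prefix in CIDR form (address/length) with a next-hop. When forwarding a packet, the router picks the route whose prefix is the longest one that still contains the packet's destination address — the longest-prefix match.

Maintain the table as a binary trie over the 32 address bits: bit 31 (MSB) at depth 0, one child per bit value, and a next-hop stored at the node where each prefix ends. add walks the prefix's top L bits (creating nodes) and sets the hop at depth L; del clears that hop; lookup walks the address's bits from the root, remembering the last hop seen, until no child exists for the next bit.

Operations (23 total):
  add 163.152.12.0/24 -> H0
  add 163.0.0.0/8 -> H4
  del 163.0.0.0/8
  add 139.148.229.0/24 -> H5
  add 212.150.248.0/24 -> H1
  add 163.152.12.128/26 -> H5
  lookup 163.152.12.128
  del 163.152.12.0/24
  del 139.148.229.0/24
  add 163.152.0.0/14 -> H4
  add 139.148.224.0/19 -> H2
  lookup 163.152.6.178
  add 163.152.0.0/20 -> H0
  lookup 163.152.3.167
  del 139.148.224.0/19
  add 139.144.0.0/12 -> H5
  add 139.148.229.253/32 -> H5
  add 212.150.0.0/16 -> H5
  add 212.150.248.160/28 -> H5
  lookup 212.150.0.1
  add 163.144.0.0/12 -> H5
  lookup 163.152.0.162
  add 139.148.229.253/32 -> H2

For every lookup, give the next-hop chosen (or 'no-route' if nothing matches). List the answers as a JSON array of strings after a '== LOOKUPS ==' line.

Trace:
  add 163.152.12.0/24 -> H0 at depth 24
  add 163.0.0.0/8 -> H4 at depth 8
  del 163.0.0.0/8 (clear depth 8)
  add 139.148.229.0/24 -> H5 at depth 24
  add 212.150.248.0/24 -> H1 at depth 24
  add 163.152.12.128/26 -> H5 at depth 26
  lookup 163.152.12.128: bits 10100011100110000000110010 walk d0:-→d1:-→d2:-→d3:-→d4:-→d5:-→d6:-→d7:-→d8:-→d9:-→d10:-→d11:-→d12:-→d13:-→d14:-→d15:-→d16:-→d17:-→d18:-→d19:-→d20:-→d21:-→d22:-→d23:-→d24:H0→d25:-→d26:H5 -> H5
  del 163.152.12.0/24 (clear depth 24)
  del 139.148.229.0/24 (clear depth 24)
  add 163.152.0.0/14 -> H4 at depth 14
  add 139.148.224.0/19 -> H2 at depth 19
  lookup 163.152.6.178: bits 10100011100110000000 walk d0:-→d1:-→d2:-→d3:-→d4:-→d5:-→d6:-→d7:-→d8:-→d9:-→d10:-→d11:-→d12:-→d13:-→d14:H4→d15:-→d16:-→d17:-→d18:-→d19:-→d20:- -> H4
  add 163.152.0.0/20 -> H0 at depth 20
  lookup 163.152.3.167: bits 10100011100110000000 walk d0:-→d1:-→d2:-→d3:-→d4:-→d5:-→d6:-→d7:-→d8:-→d9:-→d10:-→d11:-→d12:-→d13:-→d14:H4→d15:-→d16:-→d17:-→d18:-→d19:-→d20:H0 -> H0
  del 139.148.224.0/19 (clear depth 19)
  add 139.144.0.0/12 -> H5 at depth 12
  add 139.148.229.253/32 -> H5 at depth 32
  add 212.150.0.0/16 -> H5 at depth 16
  add 212.150.248.160/28 -> H5 at depth 28
  lookup 212.150.0.1: bits 1101010010010110 walk d0:-→d1:-→d2:-→d3:-→d4:-→d5:-→d6:-→d7:-→d8:-→d9:-→d10:-→d11:-→d12:-→d13:-→d14:-→d15:-→d16:H5 -> H5
  add 163.144.0.0/12 -> H5 at depth 12
  lookup 163.152.0.162: bits 10100011100110000000 walk d0:-→d1:-→d2:-→d3:-→d4:-→d5:-→d6:-→d7:-→d8:-→d9:-→d10:-→d11:-→d12:H5→d13:-→d14:H4→d15:-→d16:-→d17:-→d18:-→d19:-→d20:H0 -> H0
  add 139.148.229.253/32 -> H2 at depth 32

== LOOKUPS ==
["H5","H4","H0","H5","H0"]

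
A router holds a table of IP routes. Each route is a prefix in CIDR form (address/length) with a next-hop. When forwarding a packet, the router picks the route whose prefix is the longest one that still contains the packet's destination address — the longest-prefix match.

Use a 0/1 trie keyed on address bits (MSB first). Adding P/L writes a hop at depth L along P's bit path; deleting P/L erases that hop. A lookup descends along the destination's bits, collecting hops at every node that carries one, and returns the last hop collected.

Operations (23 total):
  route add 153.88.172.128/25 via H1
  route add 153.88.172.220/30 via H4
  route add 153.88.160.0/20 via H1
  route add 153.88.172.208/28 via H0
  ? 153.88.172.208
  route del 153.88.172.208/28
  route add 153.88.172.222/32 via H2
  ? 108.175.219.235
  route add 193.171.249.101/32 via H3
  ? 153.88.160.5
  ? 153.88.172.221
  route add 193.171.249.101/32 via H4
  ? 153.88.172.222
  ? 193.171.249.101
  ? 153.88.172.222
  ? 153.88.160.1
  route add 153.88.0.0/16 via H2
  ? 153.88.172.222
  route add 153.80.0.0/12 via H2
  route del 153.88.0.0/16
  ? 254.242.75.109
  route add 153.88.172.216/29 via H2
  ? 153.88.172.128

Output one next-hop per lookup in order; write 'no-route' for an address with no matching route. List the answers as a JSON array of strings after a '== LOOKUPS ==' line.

Trace:
  + 153.88.172.128/25 (H1) depth=25
  + 153.88.172.220/30 (H4) depth=30
  + 153.88.160.0/20 (H1) depth=20
  + 153.88.172.208/28 (H0) depth=28
  Q 153.88.172.208: descend 1001100101011000101011001101 ; hops seen [H1,H1,H0] ; pick H0
  - 153.88.172.208/28 clear@28
  + 153.88.172.222/32 (H2) depth=32
  Q 108.175.219.235: descend ε ; hops seen [∅] ; pick no-route
  + 193.171.249.101/32 (H3) depth=32
  Q 153.88.160.5: descend 10011001010110001010 ; hops seen [H1] ; pick H1
  Q 153.88.172.221: descend 100110010101100010101100110111 ; hops seen [H1,H1,H4] ; pick H4
  + 193.171.249.101/32 (H4) depth=32
  Q 153.88.172.222: descend 10011001010110001010110011011110 ; hops seen [H1,H1,H4,H2] ; pick H2
  Q 193.171.249.101: descend 11000001101010111111100101100101 ; hops seen [H4] ; pick H4
  Q 153.88.172.222: descend 10011001010110001010110011011110 ; hops seen [H1,H1,H4,H2] ; pick H2
  Q 153.88.160.1: descend 10011001010110001010 ; hops seen [H1] ; pick H1
  + 153.88.0.0/16 (H2) depth=16
  Q 153.88.172.222: descend 10011001010110001010110011011110 ; hops seen [H2,H1,H1,H4,H2] ; pick H2
  + 153.80.0.0/12 (H2) depth=12
  - 153.88.0.0/16 clear@16
  Q 254.242.75.109: descend 11 ; hops seen [∅] ; pick no-route
  + 153.88.172.216/29 (H2) depth=29
  Q 153.88.172.128: descend 1001100101011000101011001 ; hops seen [H2,H1,H1] ; pick H1

== LOOKUPS ==
["H0","no-route","H1","H4","H2","H4","H2","H1","H2","no-route","H1"]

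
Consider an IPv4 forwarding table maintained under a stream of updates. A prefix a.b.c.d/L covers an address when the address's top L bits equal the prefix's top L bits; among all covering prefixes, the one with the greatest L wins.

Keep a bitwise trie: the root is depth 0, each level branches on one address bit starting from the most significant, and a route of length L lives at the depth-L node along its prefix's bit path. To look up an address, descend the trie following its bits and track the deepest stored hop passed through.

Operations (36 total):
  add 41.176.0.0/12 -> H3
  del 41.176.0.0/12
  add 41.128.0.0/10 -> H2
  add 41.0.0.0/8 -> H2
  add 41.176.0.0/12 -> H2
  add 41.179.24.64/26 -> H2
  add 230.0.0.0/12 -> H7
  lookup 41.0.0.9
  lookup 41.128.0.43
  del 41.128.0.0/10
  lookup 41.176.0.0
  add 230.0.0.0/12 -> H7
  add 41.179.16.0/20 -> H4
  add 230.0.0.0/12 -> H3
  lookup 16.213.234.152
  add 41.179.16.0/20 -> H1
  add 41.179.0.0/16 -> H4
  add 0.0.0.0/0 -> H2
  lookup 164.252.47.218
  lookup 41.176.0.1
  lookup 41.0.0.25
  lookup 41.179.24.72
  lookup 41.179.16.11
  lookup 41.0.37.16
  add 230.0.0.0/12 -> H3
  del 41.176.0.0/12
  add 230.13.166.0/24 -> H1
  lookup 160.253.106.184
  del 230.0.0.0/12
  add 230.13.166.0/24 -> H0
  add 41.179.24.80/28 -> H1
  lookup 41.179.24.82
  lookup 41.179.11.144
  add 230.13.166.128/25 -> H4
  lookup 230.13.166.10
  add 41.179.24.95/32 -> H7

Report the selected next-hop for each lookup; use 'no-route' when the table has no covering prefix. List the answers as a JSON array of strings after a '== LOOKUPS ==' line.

Apply in order:
  + 41.176.0.0/12 (H3) depth=12
  del 41.176.0.0/12 (clear depth 12)
  + 41.128.0.0/10 (H2) depth=10
  + 41.0.0.0/8 (H2) depth=8
  + 41.176.0.0/12 (H2) depth=12
  + 41.179.24.64/26 (H2) depth=26
  + 230.0.0.0/12 (H7) depth=12
  ? 41.0.0.9  path d0:-→d1:-→d2:-→d3:-→d4:-→d5:-→d6:-→d7:-→d8:H2  best=H2
  ? 41.128.0.43  path d0:-→d1:-→d2:-→d3:-→d4:-→d5:-→d6:-→d7:-→d8:H2→d9:-→d10:H2  best=H2
  del 41.128.0.0/10 (clear depth 10)
  ? 41.176.0.0  path d0:-→d1:-→d2:-→d3:-→d4:-→d5:-→d6:-→d7:-→d8:H2→d9:-→d10:-→d11:-→d12:H2→d13:-→d14:-  best=H2
  + 230.0.0.0/12 (H7) depth=12
  + 41.179.16.0/20 (H4) depth=20
  + 230.0.0.0/12 (H3) depth=12
  ? 16.213.234.152  path d0:-→d1:-→d2:-  best=no-route
  + 41.179.16.0/20 (H1) depth=20
  + 41.179.0.0/16 (H4) depth=16
  + 0.0.0.0/0 (H2) depth=0
  ? 164.252.47.218  path d0:H2→d1:-  best=H2
  ? 41.176.0.1  path d0:H2→d1:-→d2:-→d3:-→d4:-→d5:-→d6:-→d7:-→d8:H2→d9:-→d10:-→d11:-→d12:H2→d13:-→d14:-  best=H2
  ? 41.0.0.25  path d0:H2→d1:-→d2:-→d3:-→d4:-→d5:-→d6:-→d7:-→d8:H2  best=H2
  ? 41.179.24.72  path d0:H2→d1:-→d2:-→d3:-→d4:-→d5:-→d6:-→d7:-→d8:H2→d9:-→d10:-→d11:-→d12:H2→d13:-→d14:-→d15:-→d16:H4→d17:-→d18:-→d19:-→d20:H1→d21:-→d22:-→d23:-→d24:-→d25:-→d26:H2  best=H2
  ? 41.179.16.11  path d0:H2→d1:-→d2:-→d3:-→d4:-→d5:-→d6:-→d7:-→d8:H2→d9:-→d10:-→d11:-→d12:H2→d13:-→d14:-→d15:-→d16:H4→d17:-→d18:-→d19:-→d20:H1  best=H1
  ? 41.0.37.16  path d0:H2→d1:-→d2:-→d3:-→d4:-→d5:-→d6:-→d7:-→d8:H2  best=H2
  + 230.0.0.0/12 (H3) depth=12
  del 41.176.0.0/12 (clear depth 12)
  + 230.13.166.0/24 (H1) depth=24
  ? 160.253.106.184  path d0:H2→d1:-  best=H2
  del 230.0.0.0/12 (clear depth 12)
  + 230.13.166.0/24 (H0) depth=24
  + 41.179.24.80/28 (H1) depth=28
  ? 41.179.24.82  path d0:H2→d1:-→d2:-→d3:-→d4:-→d5:-→d6:-→d7:-→d8:H2→d9:-→d10:-→d11:-→d12:-→d13:-→d14:-→d15:-→d16:H4→d17:-→d18:-→d19:-→d20:H1→d21:-→d22:-→d23:-→d24:-→d25:-→d26:H2→d27:-→d28:H1  best=H1
  ? 41.179.11.144  path d0:H2→d1:-→d2:-→d3:-→d4:-→d5:-→d6:-→d7:-→d8:H2→d9:-→d10:-→d11:-→d12:-→d13:-→d14:-→d15:-→d16:H4→d17:-→d18:-→d19:-  best=H4
  + 230.13.166.128/25 (H4) depth=25
  ? 230.13.166.10  path d0:H2→d1:-→d2:-→d3:-→d4:-→d5:-→d6:-→d7:-→d8:-→d9:-→d10:-→d11:-→d12:-→d13:-→d14:-→d15:-→d16:-→d17:-→d18:-→d19:-→d20:-→d21:-→d22:-→d23:-→d24:H0  best=H0
  + 41.179.24.95/32 (H7) depth=32

== LOOKUPS ==
["H2","H2","H2","no-route","H2","H2","H2","H2","H1","H2","H2","H1","H4","H0"]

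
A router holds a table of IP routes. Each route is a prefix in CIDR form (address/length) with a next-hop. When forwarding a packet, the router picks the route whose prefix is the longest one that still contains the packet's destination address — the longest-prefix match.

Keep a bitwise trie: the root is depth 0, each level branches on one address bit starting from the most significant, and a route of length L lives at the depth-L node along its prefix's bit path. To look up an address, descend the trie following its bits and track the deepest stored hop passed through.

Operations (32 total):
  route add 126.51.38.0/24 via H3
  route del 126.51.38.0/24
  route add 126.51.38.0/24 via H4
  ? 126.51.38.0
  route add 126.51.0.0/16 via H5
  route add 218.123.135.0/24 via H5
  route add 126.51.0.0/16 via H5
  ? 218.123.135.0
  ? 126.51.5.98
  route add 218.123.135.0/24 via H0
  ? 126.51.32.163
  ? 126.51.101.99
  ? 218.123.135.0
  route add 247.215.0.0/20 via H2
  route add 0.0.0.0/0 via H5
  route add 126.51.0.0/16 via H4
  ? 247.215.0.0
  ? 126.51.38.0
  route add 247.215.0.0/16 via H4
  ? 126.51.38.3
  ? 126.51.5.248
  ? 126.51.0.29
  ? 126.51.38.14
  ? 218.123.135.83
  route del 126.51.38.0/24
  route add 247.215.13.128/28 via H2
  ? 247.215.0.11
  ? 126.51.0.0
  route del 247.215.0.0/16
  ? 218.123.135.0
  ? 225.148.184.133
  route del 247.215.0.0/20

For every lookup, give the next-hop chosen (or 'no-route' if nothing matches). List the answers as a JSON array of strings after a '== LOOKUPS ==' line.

Trace:
  add 126.51.38.0/24 -> H3 at depth 24
  del 126.51.38.0/24 (clear depth 24)
  add 126.51.38.0/24 -> H4 at depth 24
  lookup 126.51.38.0: bits 011111100011001100100110 walk d0:-→d1:-→d2:-→d3:-→d4:-→d5:-→d6:-→d7:-→d8:-→d9:-→d10:-→d11:-→d12:-→d13:-→d14:-→d15:-→d16:-→d17:-→d18:-→d19:-→d20:-→d21:-→d22:-→d23:-→d24:H4 -> H4
  add 126.51.0.0/16 -> H5 at depth 16
  add 218.123.135.0/24 -> H5 at depth 24
  add 126.51.0.0/16 -> H5 at depth 16
  lookup 218.123.135.0: bits 110110100111101110000111 walk d0:-→d1:-→d2:-→d3:-→d4:-→d5:-→d6:-→d7:-→d8:-→d9:-→d10:-→d11:-→d12:-→d13:-→d14:-→d15:-→d16:-→d17:-→d18:-→d19:-→d20:-→d21:-→d22:-→d23:-→d24:H5 -> H5
  lookup 126.51.5.98: bits 011111100011001100 walk d0:-→d1:-→d2:-→d3:-→d4:-→d5:-→d6:-→d7:-→d8:-→d9:-→d10:-→d11:-→d12:-→d13:-→d14:-→d15:-→d16:H5→d17:-→d18:- -> H5
  add 218.123.135.0/24 -> H0 at depth 24
  lookup 126.51.32.163: bits 011111100011001100100 walk d0:-→d1:-→d2:-→d3:-→d4:-→d5:-→d6:-→d7:-→d8:-→d9:-→d10:-→d11:-→d12:-→d13:-→d14:-→d15:-→d16:H5→d17:-→d18:-→d19:-→d20:-→d21:- -> H5
  lookup 126.51.101.99: bits 01111110001100110 walk d0:-→d1:-→d2:-→d3:-→d4:-→d5:-→d6:-→d7:-→d8:-→d9:-→d10:-→d11:-→d12:-→d13:-→d14:-→d15:-→d16:H5→d17:- -> H5
  lookup 218.123.135.0: bits 110110100111101110000111 walk d0:-→d1:-→d2:-→d3:-→d4:-→d5:-→d6:-→d7:-→d8:-→d9:-→d10:-→d11:-→d12:-→d13:-→d14:-→d15:-→d16:-→d17:-→d18:-→d19:-→d20:-→d21:-→d22:-→d23:-→d24:H0 -> H0
  add 247.215.0.0/20 -> H2 at depth 20
  add 0.0.0.0/0 -> H5 at depth 0
  add 126.51.0.0/16 -> H4 at depth 16
  lookup 247.215.0.0: bits 11110111110101110000 walk d0:H5→d1:-→d2:-→d3:-→d4:-→d5:-→d6:-→d7:-→d8:-→d9:-→d10:-→d11:-→d12:-→d13:-→d14:-→d15:-→d16:-→d17:-→d18:-→d19:-→d20:H2 -> H2
  lookup 126.51.38.0: bits 011111100011001100100110 walk d0:H5→d1:-→d2:-→d3:-→d4:-→d5:-→d6:-→d7:-→d8:-→d9:-→d10:-→d11:-→d12:-→d13:-→d14:-→d15:-→d16:H4→d17:-→d18:-→d19:-→d20:-→d21:-→d22:-→d23:-→d24:H4 -> H4
  add 247.215.0.0/16 -> H4 at depth 16
  lookup 126.51.38.3: bits 011111100011001100100110 walk d0:H5→d1:-→d2:-→d3:-→d4:-→d5:-→d6:-→d7:-→d8:-→d9:-→d10:-→d11:-→d12:-→d13:-→d14:-→d15:-→d16:H4→d17:-→d18:-→d19:-→d20:-→d21:-→d22:-→d23:-→d24:H4 -> H4
  lookup 126.51.5.248: bits 011111100011001100 walk d0:H5→d1:-→d2:-→d3:-→d4:-→d5:-→d6:-→d7:-→d8:-→d9:-→d10:-→d11:-→d12:-→d13:-→d14:-→d15:-→d16:H4→d17:-→d18:- -> H4
  lookup 126.51.0.29: bits 011111100011001100 walk d0:H5→d1:-→d2:-→d3:-→d4:-→d5:-→d6:-→d7:-→d8:-→d9:-→d10:-→d11:-→d12:-→d13:-→d14:-→d15:-→d16:H4→d17:-→d18:- -> H4
  lookup 126.51.38.14: bits 011111100011001100100110 walk d0:H5→d1:-→d2:-→d3:-→d4:-→d5:-→d6:-→d7:-→d8:-→d9:-→d10:-→d11:-→d12:-→d13:-→d14:-→d15:-→d16:H4→d17:-→d18:-→d19:-→d20:-→d21:-→d22:-→d23:-→d24:H4 -> H4
  lookup 218.123.135.83: bits 110110100111101110000111 walk d0:H5→d1:-→d2:-→d3:-→d4:-→d5:-→d6:-→d7:-→d8:-→d9:-→d10:-→d11:-→d12:-→d13:-→d14:-→d15:-→d16:-→d17:-→d18:-→d19:-→d20:-→d21:-→d22:-→d23:-→d24:H0 -> H0
  del 126.51.38.0/24 (clear depth 24)
  add 247.215.13.128/28 -> H2 at depth 28
  lookup 247.215.0.11: bits 11110111110101110000 walk d0:H5→d1:-→d2:-→d3:-→d4:-→d5:-→d6:-→d7:-→d8:-→d9:-→d10:-→d11:-→d12:-→d13:-→d14:-→d15:-→d16:H4→d17:-→d18:-→d19:-→d20:H2 -> H2
  lookup 126.51.0.0: bits 011111100011001100 walk d0:H5→d1:-→d2:-→d3:-→d4:-→d5:-→d6:-→d7:-→d8:-→d9:-→d10:-→d11:-→d12:-→d13:-→d14:-→d15:-→d16:H4→d17:-→d18:- -> H4
  del 247.215.0.0/16 (clear depth 16)
  lookup 218.123.135.0: bits 110110100111101110000111 walk d0:H5→d1:-→d2:-→d3:-→d4:-→d5:-→d6:-→d7:-→d8:-→d9:-→d10:-→d11:-→d12:-→d13:-→d14:-→d15:-→d16:-→d17:-→d18:-→d19:-→d20:-→d21:-→d22:-→d23:-→d24:H0 -> H0
  lookup 225.148.184.133: bits 111 walk d0:H5→d1:-→d2:-→d3:- -> H5
  del 247.215.0.0/20 (clear depth 20)

== LOOKUPS ==
["H4","H5","H5","H5","H5","H0","H2","H4","H4","H4","H4","H4","H0","H2","H4","H0","H5"]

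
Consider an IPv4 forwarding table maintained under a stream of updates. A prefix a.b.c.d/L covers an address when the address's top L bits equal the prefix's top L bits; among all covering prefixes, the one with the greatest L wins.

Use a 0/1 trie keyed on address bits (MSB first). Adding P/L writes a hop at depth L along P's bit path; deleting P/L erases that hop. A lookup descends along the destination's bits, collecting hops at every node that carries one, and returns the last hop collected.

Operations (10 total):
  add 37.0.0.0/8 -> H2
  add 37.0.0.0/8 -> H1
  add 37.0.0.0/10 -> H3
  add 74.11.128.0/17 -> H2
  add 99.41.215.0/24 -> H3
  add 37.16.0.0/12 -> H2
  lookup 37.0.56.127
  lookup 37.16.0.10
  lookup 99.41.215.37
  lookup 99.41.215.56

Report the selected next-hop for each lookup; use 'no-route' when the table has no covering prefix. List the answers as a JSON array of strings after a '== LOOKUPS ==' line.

Apply in order:
  add 37.0.0.0/8 -> H2 at depth 8
  add 37.0.0.0/8 -> H1 at depth 8
  add 37.0.0.0/10 -> H3 at depth 10
  add 74.11.128.0/17 -> H2 at depth 17
  add 99.41.215.0/24 -> H3 at depth 24
  add 37.16.0.0/12 -> H2 at depth 12
  Q 37.0.56.127: descend 00100101000 ; hops seen [H1,H3] ; pick H3
  Q 37.16.0.10: descend 001001010001 ; hops seen [H1,H3,H2] ; pick H2
  Q 99.41.215.37: descend 011000110010100111010111 ; hops seen [H3] ; pick H3
  Q 99.41.215.56: descend 011000110010100111010111 ; hops seen [H3] ; pick H3

== LOOKUPS ==
["H3","H2","H3","H3"]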